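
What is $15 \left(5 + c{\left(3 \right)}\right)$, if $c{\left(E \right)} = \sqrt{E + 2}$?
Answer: $75 + 15 \sqrt{5} \approx 108.54$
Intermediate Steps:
$c{\left(E \right)} = \sqrt{2 + E}$
$15 \left(5 + c{\left(3 \right)}\right) = 15 \left(5 + \sqrt{2 + 3}\right) = 15 \left(5 + \sqrt{5}\right) = 75 + 15 \sqrt{5}$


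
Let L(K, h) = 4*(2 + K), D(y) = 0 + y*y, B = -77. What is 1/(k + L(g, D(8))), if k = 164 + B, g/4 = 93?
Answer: 1/1583 ≈ 0.00063171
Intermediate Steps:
g = 372 (g = 4*93 = 372)
D(y) = y² (D(y) = 0 + y² = y²)
L(K, h) = 8 + 4*K
k = 87 (k = 164 - 77 = 87)
1/(k + L(g, D(8))) = 1/(87 + (8 + 4*372)) = 1/(87 + (8 + 1488)) = 1/(87 + 1496) = 1/1583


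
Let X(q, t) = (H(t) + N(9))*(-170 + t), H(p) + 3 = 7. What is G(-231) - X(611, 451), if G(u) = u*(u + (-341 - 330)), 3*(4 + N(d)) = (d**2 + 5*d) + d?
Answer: 195717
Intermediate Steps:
H(p) = 4 (H(p) = -3 + 7 = 4)
N(d) = -4 + 2*d + d**2/3 (N(d) = -4 + ((d**2 + 5*d) + d)/3 = -4 + (d**2 + 6*d)/3 = -4 + (2*d + d**2/3) = -4 + 2*d + d**2/3)
X(q, t) = -7650 + 45*t (X(q, t) = (4 + (-4 + 2*9 + (1/3)*9**2))*(-170 + t) = (4 + (-4 + 18 + (1/3)*81))*(-170 + t) = (4 + (-4 + 18 + 27))*(-170 + t) = (4 + 41)*(-170 + t) = 45*(-170 + t) = -7650 + 45*t)
G(u) = u*(-671 + u) (G(u) = u*(u - 671) = u*(-671 + u))
G(-231) - X(611, 451) = -231*(-671 - 231) - (-7650 + 45*451) = -231*(-902) - (-7650 + 20295) = 208362 - 1*12645 = 208362 - 12645 = 195717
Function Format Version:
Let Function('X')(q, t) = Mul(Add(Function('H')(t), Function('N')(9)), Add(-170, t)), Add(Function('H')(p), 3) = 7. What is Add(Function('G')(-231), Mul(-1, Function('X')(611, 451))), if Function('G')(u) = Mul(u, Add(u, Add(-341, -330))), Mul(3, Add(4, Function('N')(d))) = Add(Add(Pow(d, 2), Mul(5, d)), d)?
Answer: 195717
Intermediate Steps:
Function('H')(p) = 4 (Function('H')(p) = Add(-3, 7) = 4)
Function('N')(d) = Add(-4, Mul(2, d), Mul(Rational(1, 3), Pow(d, 2))) (Function('N')(d) = Add(-4, Mul(Rational(1, 3), Add(Add(Pow(d, 2), Mul(5, d)), d))) = Add(-4, Mul(Rational(1, 3), Add(Pow(d, 2), Mul(6, d)))) = Add(-4, Add(Mul(2, d), Mul(Rational(1, 3), Pow(d, 2)))) = Add(-4, Mul(2, d), Mul(Rational(1, 3), Pow(d, 2))))
Function('X')(q, t) = Add(-7650, Mul(45, t)) (Function('X')(q, t) = Mul(Add(4, Add(-4, Mul(2, 9), Mul(Rational(1, 3), Pow(9, 2)))), Add(-170, t)) = Mul(Add(4, Add(-4, 18, Mul(Rational(1, 3), 81))), Add(-170, t)) = Mul(Add(4, Add(-4, 18, 27)), Add(-170, t)) = Mul(Add(4, 41), Add(-170, t)) = Mul(45, Add(-170, t)) = Add(-7650, Mul(45, t)))
Function('G')(u) = Mul(u, Add(-671, u)) (Function('G')(u) = Mul(u, Add(u, -671)) = Mul(u, Add(-671, u)))
Add(Function('G')(-231), Mul(-1, Function('X')(611, 451))) = Add(Mul(-231, Add(-671, -231)), Mul(-1, Add(-7650, Mul(45, 451)))) = Add(Mul(-231, -902), Mul(-1, Add(-7650, 20295))) = Add(208362, Mul(-1, 12645)) = Add(208362, -12645) = 195717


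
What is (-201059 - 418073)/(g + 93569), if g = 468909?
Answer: -309566/281239 ≈ -1.1007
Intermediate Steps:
(-201059 - 418073)/(g + 93569) = (-201059 - 418073)/(468909 + 93569) = -619132/562478 = -619132*1/562478 = -309566/281239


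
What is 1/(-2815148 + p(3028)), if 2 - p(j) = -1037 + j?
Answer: -1/2817137 ≈ -3.5497e-7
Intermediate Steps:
p(j) = 1039 - j (p(j) = 2 - (-1037 + j) = 2 + (1037 - j) = 1039 - j)
1/(-2815148 + p(3028)) = 1/(-2815148 + (1039 - 1*3028)) = 1/(-2815148 + (1039 - 3028)) = 1/(-2815148 - 1989) = 1/(-2817137) = -1/2817137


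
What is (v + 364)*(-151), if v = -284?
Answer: -12080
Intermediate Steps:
(v + 364)*(-151) = (-284 + 364)*(-151) = 80*(-151) = -12080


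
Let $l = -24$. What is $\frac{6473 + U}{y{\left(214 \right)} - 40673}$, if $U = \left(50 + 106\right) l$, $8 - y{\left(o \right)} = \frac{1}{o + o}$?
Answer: $- \frac{1168012}{17404621} \approx -0.067109$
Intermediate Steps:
$y{\left(o \right)} = 8 - \frac{1}{2 o}$ ($y{\left(o \right)} = 8 - \frac{1}{o + o} = 8 - \frac{1}{2 o}$)
$U = -3744$ ($U = \left(50 + 106\right) \left(-24\right) = 156 \left(-24\right) = -3744$)
$\frac{6473 + U}{y{\left(214 \right)} - 40673} = \frac{6473 - 3744}{\left(8 - \frac{1}{2 \cdot 214}\right) - 40673} = \frac{2729}{\left(8 - \frac{1}{428}\right) - 40673} = \frac{2729}{\frac{3423}{428} - 40673} = \frac{2729}{- \frac{17404621}{428}} = 2729 \left(- \frac{428}{17404621}\right) = - \frac{1168012}{17404621}$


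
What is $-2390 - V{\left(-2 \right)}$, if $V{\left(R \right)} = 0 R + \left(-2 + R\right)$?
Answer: $-2386$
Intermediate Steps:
$V{\left(R \right)} = -2 + R$ ($V{\left(R \right)} = 0 + \left(-2 + R\right) = -2 + R$)
$-2390 - V{\left(-2 \right)} = -2390 - \left(-2 - 2\right) = -2390 - -4 = -2390 + 4 = -2386$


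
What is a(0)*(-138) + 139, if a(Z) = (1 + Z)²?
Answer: 1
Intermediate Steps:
a(0)*(-138) + 139 = (1 + 0)²*(-138) + 139 = 1²*(-138) + 139 = 1*(-138) + 139 = -138 + 139 = 1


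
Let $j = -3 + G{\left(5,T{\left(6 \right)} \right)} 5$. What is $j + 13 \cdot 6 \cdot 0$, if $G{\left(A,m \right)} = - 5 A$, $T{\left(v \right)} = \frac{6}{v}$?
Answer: $-128$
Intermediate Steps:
$j = -128$ ($j = -3 + \left(-5\right) 5 \cdot 5 = -3 - 125 = -128$)
$j + 13 \cdot 6 \cdot 0 = -128 + 13 \cdot 6 \cdot 0 = -128 + 13 \cdot 0 = -128 + 0 = -128$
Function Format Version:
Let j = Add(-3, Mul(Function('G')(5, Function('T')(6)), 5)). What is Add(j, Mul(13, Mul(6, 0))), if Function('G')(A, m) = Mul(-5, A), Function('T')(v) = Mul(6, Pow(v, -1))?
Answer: -128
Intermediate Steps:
j = -128 (j = Add(-3, Mul(Mul(-5, 5), 5)) = Add(-3, Mul(-25, 5)) = Add(-3, -125) = -128)
Add(j, Mul(13, Mul(6, 0))) = Add(-128, Mul(13, Mul(6, 0))) = Add(-128, Mul(13, 0)) = Add(-128, 0) = -128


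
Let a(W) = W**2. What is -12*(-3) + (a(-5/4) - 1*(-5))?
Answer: 681/16 ≈ 42.563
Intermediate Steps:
-12*(-3) + (a(-5/4) - 1*(-5)) = -12*(-3) + ((-5/4)**2 - 1*(-5)) = 36 + ((-5*1/4)**2 + 5) = 36 + ((-5/4)**2 + 5) = 36 + (25/16 + 5) = 36 + 105/16 = 681/16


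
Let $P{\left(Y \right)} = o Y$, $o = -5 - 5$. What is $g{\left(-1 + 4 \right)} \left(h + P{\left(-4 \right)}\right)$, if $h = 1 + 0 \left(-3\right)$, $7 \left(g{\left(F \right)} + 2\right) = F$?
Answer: $- \frac{451}{7} \approx -64.429$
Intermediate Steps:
$o = -10$ ($o = -5 - 5 = -10$)
$g{\left(F \right)} = -2 + \frac{F}{7}$
$P{\left(Y \right)} = - 10 Y$
$h = 1$ ($h = 1 + 0 = 1$)
$g{\left(-1 + 4 \right)} \left(h + P{\left(-4 \right)}\right) = \left(-2 + \frac{-1 + 4}{7}\right) \left(1 - -40\right) = \left(-2 + \frac{1}{7} \cdot 3\right) \left(1 + 40\right) = \left(-2 + \frac{3}{7}\right) 41 = \left(- \frac{11}{7}\right) 41 = - \frac{451}{7}$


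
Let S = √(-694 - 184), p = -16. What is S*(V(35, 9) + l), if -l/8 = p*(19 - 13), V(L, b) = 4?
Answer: 772*I*√878 ≈ 22875.0*I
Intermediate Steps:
S = I*√878 (S = √(-878) = I*√878 ≈ 29.631*I)
l = 768 (l = -(-128)*(19 - 13) = -(-128)*6 = -8*(-96) = 768)
S*(V(35, 9) + l) = (I*√878)*(4 + 768) = (I*√878)*772 = 772*I*√878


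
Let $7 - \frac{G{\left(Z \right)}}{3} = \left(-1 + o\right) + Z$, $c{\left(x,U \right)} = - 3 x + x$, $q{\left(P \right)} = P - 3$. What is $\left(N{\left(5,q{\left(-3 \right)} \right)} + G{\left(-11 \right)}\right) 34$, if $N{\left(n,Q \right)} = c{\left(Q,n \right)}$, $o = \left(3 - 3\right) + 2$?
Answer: $2142$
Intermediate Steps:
$o = 2$ ($o = 0 + 2 = 2$)
$q{\left(P \right)} = -3 + P$
$c{\left(x,U \right)} = - 2 x$
$G{\left(Z \right)} = 18 - 3 Z$ ($G{\left(Z \right)} = 21 - 3 \left(\left(-1 + 2\right) + Z\right) = 21 - 3 \left(1 + Z\right) = 21 - \left(3 + 3 Z\right) = 18 - 3 Z$)
$N{\left(n,Q \right)} = - 2 Q$
$\left(N{\left(5,q{\left(-3 \right)} \right)} + G{\left(-11 \right)}\right) 34 = \left(- 2 \left(-3 - 3\right) + \left(18 - -33\right)\right) 34 = \left(\left(-2\right) \left(-6\right) + \left(18 + 33\right)\right) 34 = \left(12 + 51\right) 34 = 63 \cdot 34 = 2142$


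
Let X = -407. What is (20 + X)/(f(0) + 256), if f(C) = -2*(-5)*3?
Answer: -387/286 ≈ -1.3531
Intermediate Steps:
f(C) = 30 (f(C) = 10*3 = 30)
(20 + X)/(f(0) + 256) = (20 - 407)/(30 + 256) = -387/286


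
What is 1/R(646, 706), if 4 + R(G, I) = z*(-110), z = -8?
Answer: 1/876 ≈ 0.0011416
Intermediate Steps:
R(G, I) = 876 (R(G, I) = -4 - 8*(-110) = -4 + 880 = 876)
1/R(646, 706) = 1/876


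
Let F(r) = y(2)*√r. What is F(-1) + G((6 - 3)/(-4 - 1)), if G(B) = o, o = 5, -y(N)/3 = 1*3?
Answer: 5 - 9*I ≈ 5.0 - 9.0*I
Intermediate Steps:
y(N) = -9 (y(N) = -3*3 = -9)
G(B) = 5
F(r) = -9*√r
F(-1) + G((6 - 3)/(-4 - 1)) = -9*I + 5 = 5 - 9*I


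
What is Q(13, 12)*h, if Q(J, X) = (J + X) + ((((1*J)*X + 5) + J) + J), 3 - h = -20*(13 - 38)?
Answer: -105364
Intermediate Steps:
h = -497 (h = 3 - (-20)*(13 - 38) = 3 - (-20)*(-25) = 3 - 1*500 = 3 - 500 = -497)
Q(J, X) = 5 + X + 3*J + J*X (Q(J, X) = (J + X) + (((J*X + 5) + J) + J) = (J + X) + (((5 + J*X) + J) + J) = (J + X) + ((5 + J + J*X) + J) = (J + X) + (5 + 2*J + J*X) = 5 + X + 3*J + J*X)
Q(13, 12)*h = (5 + 12 + 3*13 + 13*12)*(-497) = (5 + 12 + 39 + 156)*(-497) = 212*(-497) = -105364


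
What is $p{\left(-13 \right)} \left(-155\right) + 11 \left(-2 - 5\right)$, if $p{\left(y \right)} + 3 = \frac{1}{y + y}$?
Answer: $\frac{10243}{26} \approx 393.96$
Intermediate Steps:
$p{\left(y \right)} = -3 + \frac{1}{2 y}$ ($p{\left(y \right)} = -3 + \frac{1}{y + y} = -3 + \frac{1}{2 y}$)
$p{\left(-13 \right)} \left(-155\right) + 11 \left(-2 - 5\right) = \left(-3 + \frac{1}{2 \left(-13\right)}\right) \left(-155\right) + 11 \left(-2 - 5\right) = \left(-3 + \frac{1}{2} \left(- \frac{1}{13}\right)\right) \left(-155\right) + 11 \left(-7\right) = \left(-3 - \frac{1}{26}\right) \left(-155\right) - 77 = \left(- \frac{79}{26}\right) \left(-155\right) - 77 = \frac{12245}{26} - 77 = \frac{10243}{26}$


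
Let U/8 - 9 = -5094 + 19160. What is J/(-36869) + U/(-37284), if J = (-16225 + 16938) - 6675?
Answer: -982290548/343655949 ≈ -2.8584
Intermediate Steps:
U = 112600 (U = 72 + 8*(-5094 + 19160) = 72 + 8*14066 = 72 + 112528 = 112600)
J = -5962 (J = 713 - 6675 = -5962)
J/(-36869) + U/(-37284) = -5962/(-36869) + 112600/(-37284) = -5962*(-1/36869) + 112600*(-1/37284) = 5962/36869 - 28150/9321 = -982290548/343655949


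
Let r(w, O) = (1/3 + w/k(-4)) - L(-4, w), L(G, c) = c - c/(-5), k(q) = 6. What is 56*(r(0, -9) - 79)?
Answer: -13216/3 ≈ -4405.3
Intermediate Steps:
L(G, c) = 6*c/5 (L(G, c) = c - c*(-1)/5 = c - (-1)*c/5 = c + c/5 = 6*c/5)
r(w, O) = ⅓ - 31*w/30 (r(w, O) = (1/3 + w/6) - 6*w/5 = (1*(⅓) + w*(⅙)) - 6*w/5 = (⅓ + w/6) - 6*w/5 = ⅓ - 31*w/30)
56*(r(0, -9) - 79) = 56*((⅓ - 31/30*0) - 79) = 56*((⅓ + 0) - 79) = 56*(⅓ - 79) = 56*(-236/3) = -13216/3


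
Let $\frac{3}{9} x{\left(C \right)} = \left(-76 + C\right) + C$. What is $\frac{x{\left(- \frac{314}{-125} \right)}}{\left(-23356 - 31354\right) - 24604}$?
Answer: $\frac{4436}{1652375} \approx 0.0026846$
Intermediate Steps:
$x{\left(C \right)} = -228 + 6 C$ ($x{\left(C \right)} = 3 \left(\left(-76 + C\right) + C\right) = 3 \left(-76 + 2 C\right) = -228 + 6 C$)
$\frac{x{\left(- \frac{314}{-125} \right)}}{\left(-23356 - 31354\right) - 24604} = \frac{-228 + 6 \left(- \frac{314}{-125}\right)}{\left(-23356 - 31354\right) - 24604} = \frac{-228 + 6 \left(\left(-314\right) \left(- \frac{1}{125}\right)\right)}{-54710 - 24604} = \frac{-228 + 6 \cdot \frac{314}{125}}{-79314} = \left(-228 + \frac{1884}{125}\right) \left(- \frac{1}{79314}\right) = \left(- \frac{26616}{125}\right) \left(- \frac{1}{79314}\right) = \frac{4436}{1652375}$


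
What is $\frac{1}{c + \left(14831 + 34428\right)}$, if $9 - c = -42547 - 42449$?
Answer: $\frac{1}{134264} \approx 7.448 \cdot 10^{-6}$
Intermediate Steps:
$c = 85005$ ($c = 9 - \left(-42547 - 42449\right) = 9 - -84996 = 9 + 84996 = 85005$)
$\frac{1}{c + \left(14831 + 34428\right)} = \frac{1}{85005 + \left(14831 + 34428\right)} = \frac{1}{85005 + 49259} = \frac{1}{134264}$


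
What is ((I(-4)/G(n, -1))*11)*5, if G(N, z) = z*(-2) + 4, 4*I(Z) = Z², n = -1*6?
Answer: 110/3 ≈ 36.667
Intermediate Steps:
n = -6
I(Z) = Z²/4
G(N, z) = 4 - 2*z (G(N, z) = -2*z + 4 = 4 - 2*z)
((I(-4)/G(n, -1))*11)*5 = ((((¼)*(-4)²)/(4 - 2*(-1)))*11)*5 = ((((¼)*16)/(4 + 2))*11)*5 = ((4/6)*11)*5 = ((4*(⅙))*11)*5 = ((⅔)*11)*5 = (22/3)*5 = 110/3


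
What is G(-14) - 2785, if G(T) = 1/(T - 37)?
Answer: -142036/51 ≈ -2785.0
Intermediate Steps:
G(T) = 1/(-37 + T)
G(-14) - 2785 = 1/(-37 - 14) - 2785 = 1/(-51) - 2785 = -1/51 - 2785 = -142036/51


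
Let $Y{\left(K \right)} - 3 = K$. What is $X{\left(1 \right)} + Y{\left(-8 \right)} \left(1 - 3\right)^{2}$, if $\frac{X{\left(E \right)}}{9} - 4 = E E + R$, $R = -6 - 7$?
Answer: $-92$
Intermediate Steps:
$R = -13$ ($R = -6 - 7 = -13$)
$Y{\left(K \right)} = 3 + K$
$X{\left(E \right)} = -81 + 9 E^{2}$ ($X{\left(E \right)} = 36 + 9 \left(E E - 13\right) = 36 + 9 \left(E^{2} - 13\right) = 36 + 9 \left(-13 + E^{2}\right) = 36 + \left(-117 + 9 E^{2}\right) = -81 + 9 E^{2}$)
$X{\left(1 \right)} + Y{\left(-8 \right)} \left(1 - 3\right)^{2} = \left(-81 + 9 \cdot 1^{2}\right) + \left(3 - 8\right) \left(1 - 3\right)^{2} = \left(-81 + 9 \cdot 1\right) - 5 \left(-2\right)^{2} = \left(-81 + 9\right) - 20 = -72 - 20 = -92$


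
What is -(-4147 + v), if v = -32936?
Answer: 37083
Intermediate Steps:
-(-4147 + v) = -(-4147 - 32936) = -1*(-37083) = 37083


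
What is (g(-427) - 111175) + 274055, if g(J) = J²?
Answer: 345209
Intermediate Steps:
(g(-427) - 111175) + 274055 = ((-427)² - 111175) + 274055 = (182329 - 111175) + 274055 = 71154 + 274055 = 345209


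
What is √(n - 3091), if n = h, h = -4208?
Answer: 3*I*√811 ≈ 85.434*I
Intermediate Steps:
n = -4208
√(n - 3091) = √(-4208 - 3091) = √(-7299) = 3*I*√811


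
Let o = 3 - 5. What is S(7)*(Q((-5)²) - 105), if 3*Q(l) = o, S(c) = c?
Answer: -2219/3 ≈ -739.67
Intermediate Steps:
o = -2
Q(l) = -⅔ (Q(l) = (⅓)*(-2) = -⅔)
S(7)*(Q((-5)²) - 105) = 7*(-⅔ - 105) = 7*(-317/3) = -2219/3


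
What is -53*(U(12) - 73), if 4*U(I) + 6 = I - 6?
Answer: 3869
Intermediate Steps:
U(I) = -3 + I/4 (U(I) = -3/2 + (I - 6)/4 = -3/2 + (-6 + I)/4 = -3/2 + (-3/2 + I/4) = -3 + I/4)
-53*(U(12) - 73) = -53*((-3 + (1/4)*12) - 73) = -53*((-3 + 3) - 73) = -53*(0 - 73) = -53*(-73) = 3869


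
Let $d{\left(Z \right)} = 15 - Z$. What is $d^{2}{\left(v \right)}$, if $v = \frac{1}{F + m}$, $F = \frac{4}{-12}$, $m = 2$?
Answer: $\frac{5184}{25} \approx 207.36$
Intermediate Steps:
$F = - \frac{1}{3}$ ($F = 4 \left(- \frac{1}{12}\right) = - \frac{1}{3} \approx -0.33333$)
$v = \frac{3}{5}$ ($v = \frac{1}{- \frac{1}{3} + 2} = \frac{1}{\frac{5}{3}} = \frac{3}{5} \approx 0.6$)
$d^{2}{\left(v \right)} = \left(15 - \frac{3}{5}\right)^{2} = \left(\frac{72}{5}\right)^{2} = \frac{5184}{25}$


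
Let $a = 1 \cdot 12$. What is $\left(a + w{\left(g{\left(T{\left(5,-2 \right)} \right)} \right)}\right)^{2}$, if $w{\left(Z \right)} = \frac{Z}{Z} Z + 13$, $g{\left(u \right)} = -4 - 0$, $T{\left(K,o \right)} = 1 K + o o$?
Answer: $441$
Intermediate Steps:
$T{\left(K,o \right)} = K + o^{2}$
$g{\left(u \right)} = -4$ ($g{\left(u \right)} = -4 + 0 = -4$)
$w{\left(Z \right)} = 13 + Z$ ($w{\left(Z \right)} = 1 Z + 13 = Z + 13 = 13 + Z$)
$a = 12$
$\left(a + w{\left(g{\left(T{\left(5,-2 \right)} \right)} \right)}\right)^{2} = \left(12 + \left(13 - 4\right)\right)^{2} = \left(12 + 9\right)^{2} = 21^{2} = 441$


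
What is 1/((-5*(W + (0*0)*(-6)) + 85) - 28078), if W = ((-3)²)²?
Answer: -1/28398 ≈ -3.5214e-5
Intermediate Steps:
W = 81 (W = 9² = 81)
1/((-5*(W + (0*0)*(-6)) + 85) - 28078) = 1/((-5*(81 + (0*0)*(-6)) + 85) - 28078) = 1/((-5*(81 + 0*(-6)) + 85) - 28078) = 1/((-5*(81 + 0) + 85) - 28078) = 1/((-5*81 + 85) - 28078) = 1/((-405 + 85) - 28078) = 1/(-320 - 28078) = 1/(-28398) = -1/28398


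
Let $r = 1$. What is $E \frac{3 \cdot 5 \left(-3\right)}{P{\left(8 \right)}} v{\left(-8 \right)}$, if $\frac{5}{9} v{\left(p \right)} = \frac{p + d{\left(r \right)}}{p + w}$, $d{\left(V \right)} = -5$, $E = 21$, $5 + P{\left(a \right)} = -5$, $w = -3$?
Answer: $\frac{22113}{110} \approx 201.03$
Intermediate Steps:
$P{\left(a \right)} = -10$ ($P{\left(a \right)} = -5 - 5 = -10$)
$v{\left(p \right)} = \frac{9 \left(-5 + p\right)}{5 \left(-3 + p\right)}$ ($v{\left(p \right)} = \frac{9 \frac{p - 5}{p - 3}}{5} = \frac{9 \frac{-5 + p}{-3 + p}}{5} = \frac{9 \left(-5 + p\right)}{5 \left(-3 + p\right)}$)
$E \frac{3 \cdot 5 \left(-3\right)}{P{\left(8 \right)}} v{\left(-8 \right)} = 21 \frac{3 \cdot 5 \left(-3\right)}{-10} \frac{9 \left(-5 - 8\right)}{5 \left(-3 - 8\right)} = 21 \cdot 15 \left(-3\right) \left(- \frac{1}{10}\right) \frac{9}{5} \frac{1}{-11} \left(-13\right) = 21 \left(\left(-45\right) \left(- \frac{1}{10}\right)\right) \frac{9}{5} \left(- \frac{1}{11}\right) \left(-13\right) = 21 \cdot \frac{9}{2} \cdot \frac{117}{55} = \frac{189}{2} \cdot \frac{117}{55} = \frac{22113}{110}$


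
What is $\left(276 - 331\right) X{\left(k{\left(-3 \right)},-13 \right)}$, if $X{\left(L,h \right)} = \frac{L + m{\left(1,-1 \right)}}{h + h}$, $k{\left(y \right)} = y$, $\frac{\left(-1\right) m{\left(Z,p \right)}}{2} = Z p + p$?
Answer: $\frac{55}{26} \approx 2.1154$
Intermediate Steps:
$m{\left(Z,p \right)} = - 2 p - 2 Z p$ ($m{\left(Z,p \right)} = - 2 \left(Z p + p\right) = - 2 \left(p + Z p\right) = - 2 p - 2 Z p$)
$X{\left(L,h \right)} = \frac{4 + L}{2 h}$ ($X{\left(L,h \right)} = \frac{L - - 2 \left(1 + 1\right)}{h + h} = \frac{L - \left(-2\right) 2}{2 h} = \left(L + 4\right) \frac{1}{2 h} = \left(4 + L\right) \frac{1}{2 h} = \frac{4 + L}{2 h}$)
$\left(276 - 331\right) X{\left(k{\left(-3 \right)},-13 \right)} = \left(276 - 331\right) \frac{4 - 3}{2 \left(-13\right)} = - 55 \cdot \frac{1}{2} \left(- \frac{1}{13}\right) 1 = \left(-55\right) \left(- \frac{1}{26}\right) = \frac{55}{26}$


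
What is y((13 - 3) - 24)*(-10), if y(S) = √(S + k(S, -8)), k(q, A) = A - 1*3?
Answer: -50*I ≈ -50.0*I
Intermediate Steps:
k(q, A) = -3 + A (k(q, A) = A - 3 = -3 + A)
y(S) = √(-11 + S) (y(S) = √(S + (-3 - 8)) = √(S - 11) = √(-11 + S))
y((13 - 3) - 24)*(-10) = √(-11 + ((13 - 3) - 24))*(-10) = √(-11 + (10 - 24))*(-10) = √(-11 - 14)*(-10) = √(-25)*(-10) = (5*I)*(-10) = -50*I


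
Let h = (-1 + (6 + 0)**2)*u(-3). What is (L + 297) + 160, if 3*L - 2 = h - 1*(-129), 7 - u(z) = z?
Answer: 1852/3 ≈ 617.33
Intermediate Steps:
u(z) = 7 - z
h = 350 (h = (-1 + (6 + 0)**2)*(7 - 1*(-3)) = (-1 + 6**2)*(7 + 3) = (-1 + 36)*10 = 35*10 = 350)
L = 481/3 (L = 2/3 + (350 - 1*(-129))/3 = 2/3 + (350 + 129)/3 = 2/3 + (1/3)*479 = 2/3 + 479/3 = 481/3 ≈ 160.33)
(L + 297) + 160 = (481/3 + 297) + 160 = 1372/3 + 160 = 1852/3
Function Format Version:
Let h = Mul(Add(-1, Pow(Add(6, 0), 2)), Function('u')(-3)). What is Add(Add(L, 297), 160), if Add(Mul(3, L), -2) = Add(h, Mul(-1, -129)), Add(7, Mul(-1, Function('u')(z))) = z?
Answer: Rational(1852, 3) ≈ 617.33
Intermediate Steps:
Function('u')(z) = Add(7, Mul(-1, z))
h = 350 (h = Mul(Add(-1, Pow(Add(6, 0), 2)), Add(7, Mul(-1, -3))) = Mul(Add(-1, Pow(6, 2)), Add(7, 3)) = Mul(Add(-1, 36), 10) = Mul(35, 10) = 350)
L = Rational(481, 3) (L = Add(Rational(2, 3), Mul(Rational(1, 3), Add(350, Mul(-1, -129)))) = Add(Rational(2, 3), Mul(Rational(1, 3), Add(350, 129))) = Add(Rational(2, 3), Mul(Rational(1, 3), 479)) = Add(Rational(2, 3), Rational(479, 3)) = Rational(481, 3) ≈ 160.33)
Add(Add(L, 297), 160) = Add(Add(Rational(481, 3), 297), 160) = Add(Rational(1372, 3), 160) = Rational(1852, 3)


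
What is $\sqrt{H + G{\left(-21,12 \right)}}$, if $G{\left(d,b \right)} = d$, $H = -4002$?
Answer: $3 i \sqrt{447} \approx 63.427 i$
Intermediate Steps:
$\sqrt{H + G{\left(-21,12 \right)}} = \sqrt{-4002 - 21} = \sqrt{-4023} = 3 i \sqrt{447}$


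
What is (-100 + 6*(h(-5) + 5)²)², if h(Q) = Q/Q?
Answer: 13456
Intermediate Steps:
h(Q) = 1
(-100 + 6*(h(-5) + 5)²)² = (-100 + 6*(1 + 5)²)² = (-100 + 6*6²)² = (-100 + 6*36)² = (-100 + 216)² = 116² = 13456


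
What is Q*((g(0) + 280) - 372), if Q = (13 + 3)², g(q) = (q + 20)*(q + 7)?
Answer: 12288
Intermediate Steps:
g(q) = (7 + q)*(20 + q) (g(q) = (20 + q)*(7 + q) = (7 + q)*(20 + q))
Q = 256 (Q = 16² = 256)
Q*((g(0) + 280) - 372) = 256*(((140 + 0² + 27*0) + 280) - 372) = 256*(((140 + 0 + 0) + 280) - 372) = 256*((140 + 280) - 372) = 256*(420 - 372) = 256*48 = 12288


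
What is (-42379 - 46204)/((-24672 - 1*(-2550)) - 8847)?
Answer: 88583/30969 ≈ 2.8604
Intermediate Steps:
(-42379 - 46204)/((-24672 - 1*(-2550)) - 8847) = -88583/((-24672 + 2550) - 8847) = -88583/(-22122 - 8847) = -88583/(-30969) = -88583*(-1/30969) = 88583/30969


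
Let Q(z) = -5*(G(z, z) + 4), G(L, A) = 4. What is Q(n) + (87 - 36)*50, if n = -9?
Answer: 2510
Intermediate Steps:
Q(z) = -40 (Q(z) = -5*(4 + 4) = -5*8 = -40)
Q(n) + (87 - 36)*50 = -40 + (87 - 36)*50 = -40 + 51*50 = -40 + 2550 = 2510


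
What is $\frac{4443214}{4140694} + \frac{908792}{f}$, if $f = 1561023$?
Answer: $\frac{5349494414785}{3231859284981} \approx 1.6552$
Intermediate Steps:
$\frac{4443214}{4140694} + \frac{908792}{f} = \frac{4443214}{4140694} + \frac{908792}{1561023} = 4443214 \cdot \frac{1}{4140694} + 908792 \cdot \frac{1}{1561023} = \frac{2221607}{2070347} + \frac{908792}{1561023} = \frac{5349494414785}{3231859284981}$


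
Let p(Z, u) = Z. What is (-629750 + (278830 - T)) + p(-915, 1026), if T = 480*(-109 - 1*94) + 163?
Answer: -254558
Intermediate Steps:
T = -97277 (T = 480*(-109 - 94) + 163 = 480*(-203) + 163 = -97440 + 163 = -97277)
(-629750 + (278830 - T)) + p(-915, 1026) = (-629750 + (278830 - 1*(-97277))) - 915 = (-629750 + (278830 + 97277)) - 915 = (-629750 + 376107) - 915 = -253643 - 915 = -254558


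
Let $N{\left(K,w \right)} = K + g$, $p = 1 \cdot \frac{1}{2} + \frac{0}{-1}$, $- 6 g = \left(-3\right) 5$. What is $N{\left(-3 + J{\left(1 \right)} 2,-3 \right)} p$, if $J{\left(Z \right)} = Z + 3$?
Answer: $\frac{15}{4} \approx 3.75$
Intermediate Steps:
$g = \frac{5}{2}$ ($g = - \frac{\left(-3\right) 5}{6} = \left(- \frac{1}{6}\right) \left(-15\right) = \frac{5}{2} \approx 2.5$)
$J{\left(Z \right)} = 3 + Z$
$p = \frac{1}{2}$ ($p = 1 \cdot \frac{1}{2} + 0 \left(-1\right) = \frac{1}{2} + 0 = \frac{1}{2} \approx 0.5$)
$N{\left(K,w \right)} = \frac{5}{2} + K$ ($N{\left(K,w \right)} = K + \frac{5}{2} = \frac{5}{2} + K$)
$N{\left(-3 + J{\left(1 \right)} 2,-3 \right)} p = \left(\frac{5}{2} - \left(3 - \left(3 + 1\right) 2\right)\right) \frac{1}{2} = \left(\frac{5}{2} + \left(-3 + 4 \cdot 2\right)\right) \frac{1}{2} = \left(\frac{5}{2} + \left(-3 + 8\right)\right) \frac{1}{2} = \left(\frac{5}{2} + 5\right) \frac{1}{2} = \frac{15}{2} \cdot \frac{1}{2} = \frac{15}{4}$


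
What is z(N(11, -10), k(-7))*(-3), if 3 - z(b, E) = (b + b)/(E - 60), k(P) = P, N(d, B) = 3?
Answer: -621/67 ≈ -9.2687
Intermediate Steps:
z(b, E) = 3 - 2*b/(-60 + E) (z(b, E) = 3 - (b + b)/(E - 60) = 3 - 2*b/(-60 + E))
z(N(11, -10), k(-7))*(-3) = ((-180 - 2*3 + 3*(-7))/(-60 - 7))*(-3) = ((-180 - 6 - 21)/(-67))*(-3) = -1/67*(-207)*(-3) = (207/67)*(-3) = -621/67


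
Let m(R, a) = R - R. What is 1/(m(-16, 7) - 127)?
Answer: -1/127 ≈ -0.0078740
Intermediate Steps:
m(R, a) = 0
1/(m(-16, 7) - 127) = 1/(0 - 127) = 1/(-127) = -1/127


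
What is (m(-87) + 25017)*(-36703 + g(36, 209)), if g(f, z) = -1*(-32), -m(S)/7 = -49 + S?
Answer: -952309199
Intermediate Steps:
m(S) = 343 - 7*S (m(S) = -7*(-49 + S) = 343 - 7*S)
g(f, z) = 32
(m(-87) + 25017)*(-36703 + g(36, 209)) = ((343 - 7*(-87)) + 25017)*(-36703 + 32) = ((343 + 609) + 25017)*(-36671) = (952 + 25017)*(-36671) = 25969*(-36671) = -952309199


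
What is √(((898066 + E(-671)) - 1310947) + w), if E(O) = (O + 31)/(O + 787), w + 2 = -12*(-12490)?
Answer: I*√221190163/29 ≈ 512.84*I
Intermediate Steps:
w = 149878 (w = -2 - 12*(-12490) = -2 + 149880 = 149878)
E(O) = (31 + O)/(787 + O)
√(((898066 + E(-671)) - 1310947) + w) = √(((898066 + (31 - 671)/(787 - 671)) - 1310947) + 149878) = √(((898066 - 640/116) - 1310947) + 149878) = √(((898066 + (1/116)*(-640)) - 1310947) + 149878) = √(((898066 - 160/29) - 1310947) + 149878) = √((26043754/29 - 1310947) + 149878) = √(-11973709/29 + 149878) = √(-7627247/29) = I*√221190163/29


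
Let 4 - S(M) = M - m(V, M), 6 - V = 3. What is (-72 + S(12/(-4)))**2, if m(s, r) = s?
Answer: 3844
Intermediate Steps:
V = 3 (V = 6 - 1*3 = 6 - 3 = 3)
S(M) = 7 - M (S(M) = 4 - (M - 1*3) = 4 - (M - 3) = 4 - (-3 + M) = 4 + (3 - M) = 7 - M)
(-72 + S(12/(-4)))**2 = (-72 + (7 - 12/(-4)))**2 = (-72 + (7 - 12*(-1)/4))**2 = (-72 + (7 - 1*(-3)))**2 = (-72 + (7 + 3))**2 = (-72 + 10)**2 = (-62)**2 = 3844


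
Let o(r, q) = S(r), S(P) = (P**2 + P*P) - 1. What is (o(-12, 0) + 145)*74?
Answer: 31968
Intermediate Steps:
S(P) = -1 + 2*P**2 (S(P) = (P**2 + P**2) - 1 = 2*P**2 - 1 = -1 + 2*P**2)
o(r, q) = -1 + 2*r**2
(o(-12, 0) + 145)*74 = ((-1 + 2*(-12)**2) + 145)*74 = ((-1 + 2*144) + 145)*74 = ((-1 + 288) + 145)*74 = (287 + 145)*74 = 432*74 = 31968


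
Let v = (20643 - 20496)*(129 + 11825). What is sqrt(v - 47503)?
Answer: sqrt(1709735) ≈ 1307.6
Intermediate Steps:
v = 1757238 (v = 147*11954 = 1757238)
sqrt(v - 47503) = sqrt(1757238 - 47503) = sqrt(1709735)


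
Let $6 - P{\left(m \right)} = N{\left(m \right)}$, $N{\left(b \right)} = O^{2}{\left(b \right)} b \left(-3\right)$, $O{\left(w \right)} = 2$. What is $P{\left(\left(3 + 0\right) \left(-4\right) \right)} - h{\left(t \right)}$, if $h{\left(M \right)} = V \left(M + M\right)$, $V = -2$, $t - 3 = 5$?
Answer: $-106$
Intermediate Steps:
$t = 8$ ($t = 3 + 5 = 8$)
$N{\left(b \right)} = - 12 b$ ($N{\left(b \right)} = 2^{2} b \left(-3\right) = 4 b \left(-3\right) = - 12 b$)
$h{\left(M \right)} = - 4 M$ ($h{\left(M \right)} = - 2 \left(M + M\right) = - 2 \cdot 2 M = - 4 M$)
$P{\left(m \right)} = 6 + 12 m$ ($P{\left(m \right)} = 6 - - 12 m = 6 + 12 m$)
$P{\left(\left(3 + 0\right) \left(-4\right) \right)} - h{\left(t \right)} = \left(6 + 12 \left(3 + 0\right) \left(-4\right)\right) - \left(-4\right) 8 = \left(6 + 12 \cdot 3 \left(-4\right)\right) - -32 = \left(6 + 12 \left(-12\right)\right) + 32 = \left(6 - 144\right) + 32 = -138 + 32 = -106$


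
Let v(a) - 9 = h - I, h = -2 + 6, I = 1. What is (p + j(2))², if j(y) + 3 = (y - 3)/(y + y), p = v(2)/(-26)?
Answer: 37249/2704 ≈ 13.776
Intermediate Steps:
h = 4
v(a) = 12 (v(a) = 9 + (4 - 1*1) = 9 + (4 - 1) = 9 + 3 = 12)
p = -6/13 (p = 12/(-26) = 12*(-1/26) = -6/13 ≈ -0.46154)
j(y) = -3 + (-3 + y)/(2*y) (j(y) = -3 + (y - 3)/(y + y) = -3 + (-3 + y)/((2*y)) = -3 + (-3 + y)*(1/(2*y)) = -3 + (-3 + y)/(2*y))
(p + j(2))² = (-6/13 + (½)*(-3 - 5*2)/2)² = (-6/13 + (½)*(½)*(-3 - 10))² = (-6/13 + (½)*(½)*(-13))² = (-6/13 - 13/4)² = (-193/52)² = 37249/2704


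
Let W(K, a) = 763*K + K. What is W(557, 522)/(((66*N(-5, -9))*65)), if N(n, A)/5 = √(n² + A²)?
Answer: 106387*√106/568425 ≈ 1.9269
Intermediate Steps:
N(n, A) = 5*√(A² + n²) (N(n, A) = 5*√(n² + A²) = 5*√(A² + n²))
W(K, a) = 764*K
W(557, 522)/(((66*N(-5, -9))*65)) = (764*557)/(((66*(5*√((-9)² + (-5)²)))*65)) = 425548/(((66*(5*√(81 + 25)))*65)) = 425548/(((66*(5*√106))*65)) = 425548/(((330*√106)*65)) = 425548/((21450*√106)) = 425548*(√106/2273700) = 106387*√106/568425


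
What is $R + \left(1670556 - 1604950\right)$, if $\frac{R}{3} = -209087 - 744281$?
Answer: $-2794498$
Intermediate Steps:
$R = -2860104$ ($R = 3 \left(-209087 - 744281\right) = 3 \left(-953368\right) = -2860104$)
$R + \left(1670556 - 1604950\right) = -2860104 + \left(1670556 - 1604950\right) = -2860104 + 65606 = -2794498$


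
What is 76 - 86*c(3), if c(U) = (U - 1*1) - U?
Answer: 162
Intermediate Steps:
c(U) = -1 (c(U) = (U - 1) - U = (-1 + U) - U = -1)
76 - 86*c(3) = 76 - 86*(-1) = 76 + 86 = 162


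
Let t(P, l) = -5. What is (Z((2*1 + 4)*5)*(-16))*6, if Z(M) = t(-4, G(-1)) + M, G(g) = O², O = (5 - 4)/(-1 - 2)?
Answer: -2400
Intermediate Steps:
O = -⅓ (O = 1/(-3) = 1*(-⅓) = -⅓ ≈ -0.33333)
G(g) = ⅑ (G(g) = (-⅓)² = ⅑)
Z(M) = -5 + M
(Z((2*1 + 4)*5)*(-16))*6 = ((-5 + (2*1 + 4)*5)*(-16))*6 = ((-5 + (2 + 4)*5)*(-16))*6 = ((-5 + 6*5)*(-16))*6 = ((-5 + 30)*(-16))*6 = (25*(-16))*6 = -400*6 = -2400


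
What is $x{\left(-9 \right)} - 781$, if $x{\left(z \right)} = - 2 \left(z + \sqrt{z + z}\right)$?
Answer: $-763 - 6 i \sqrt{2} \approx -763.0 - 8.4853 i$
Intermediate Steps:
$x{\left(z \right)} = - 2 z - 2 \sqrt{2} \sqrt{z}$ ($x{\left(z \right)} = - 2 \left(z + \sqrt{2 z}\right) = - 2 \left(z + \sqrt{2} \sqrt{z}\right) = - 2 z - 2 \sqrt{2} \sqrt{z}$)
$x{\left(-9 \right)} - 781 = \left(\left(-2\right) \left(-9\right) - 2 \sqrt{2} \sqrt{-9}\right) - 781 = \left(18 - 2 \sqrt{2} \cdot 3 i\right) - 781 = \left(18 - 6 i \sqrt{2}\right) - 781 = -763 - 6 i \sqrt{2}$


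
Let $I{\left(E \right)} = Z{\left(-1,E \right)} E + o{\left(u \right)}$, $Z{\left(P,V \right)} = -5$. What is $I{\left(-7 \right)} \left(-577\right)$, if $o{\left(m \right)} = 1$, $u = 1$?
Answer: $-20772$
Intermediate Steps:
$I{\left(E \right)} = 1 - 5 E$ ($I{\left(E \right)} = - 5 E + 1 = 1 - 5 E$)
$I{\left(-7 \right)} \left(-577\right) = \left(1 - -35\right) \left(-577\right) = \left(1 + 35\right) \left(-577\right) = 36 \left(-577\right) = -20772$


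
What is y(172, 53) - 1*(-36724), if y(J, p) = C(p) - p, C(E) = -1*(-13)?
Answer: 36684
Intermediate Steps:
C(E) = 13
y(J, p) = 13 - p
y(172, 53) - 1*(-36724) = (13 - 1*53) - 1*(-36724) = (13 - 53) + 36724 = -40 + 36724 = 36684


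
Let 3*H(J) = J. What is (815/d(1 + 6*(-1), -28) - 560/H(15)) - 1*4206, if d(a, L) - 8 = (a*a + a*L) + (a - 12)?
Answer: -672793/156 ≈ -4312.8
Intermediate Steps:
H(J) = J/3
d(a, L) = -4 + a + a² + L*a (d(a, L) = 8 + ((a*a + a*L) + (a - 12)) = 8 + ((a² + L*a) + (-12 + a)) = 8 + (-12 + a + a² + L*a) = -4 + a + a² + L*a)
(815/d(1 + 6*(-1), -28) - 560/H(15)) - 1*4206 = (815/(-4 + (1 + 6*(-1)) + (1 + 6*(-1))² - 28*(1 + 6*(-1))) - 560/((⅓)*15)) - 1*4206 = (815/(-4 + (1 - 6) + (1 - 6)² - 28*(1 - 6)) - 560/5) - 4206 = (815/(-4 - 5 + (-5)² - 28*(-5)) - 560*⅕) - 4206 = (815/(-4 - 5 + 25 + 140) - 112) - 4206 = (815/156 - 112) - 4206 = -16657/156 - 4206 = -672793/156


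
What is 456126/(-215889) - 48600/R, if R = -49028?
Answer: -989228344/882050491 ≈ -1.1215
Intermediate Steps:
456126/(-215889) - 48600/R = 456126/(-215889) - 48600/(-49028) = 456126*(-1/215889) - 48600*(-1/49028) = -152042/71963 + 12150/12257 = -989228344/882050491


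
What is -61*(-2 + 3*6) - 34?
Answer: -1010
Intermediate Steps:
-61*(-2 + 3*6) - 34 = -61*(-2 + 18) - 34 = -61*16 - 34 = -976 - 34 = -1010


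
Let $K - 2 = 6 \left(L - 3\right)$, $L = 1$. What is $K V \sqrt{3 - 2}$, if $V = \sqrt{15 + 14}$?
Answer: $- 10 \sqrt{29} \approx -53.852$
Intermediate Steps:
$V = \sqrt{29} \approx 5.3852$
$K = -10$ ($K = 2 + 6 \left(1 - 3\right) = 2 + 6 \left(-2\right) = 2 - 12 = -10$)
$K V \sqrt{3 - 2} = - 10 \sqrt{29} \sqrt{3 - 2} = - 10 \sqrt{29} \sqrt{1} = - 10 \sqrt{29} \cdot 1 = - 10 \sqrt{29}$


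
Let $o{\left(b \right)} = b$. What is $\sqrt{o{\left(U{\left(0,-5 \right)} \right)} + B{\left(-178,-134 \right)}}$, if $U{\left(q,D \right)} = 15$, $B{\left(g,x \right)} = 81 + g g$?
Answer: $2 \sqrt{7945} \approx 178.27$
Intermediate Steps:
$B{\left(g,x \right)} = 81 + g^{2}$
$\sqrt{o{\left(U{\left(0,-5 \right)} \right)} + B{\left(-178,-134 \right)}} = \sqrt{15 + \left(81 + \left(-178\right)^{2}\right)} = \sqrt{15 + \left(81 + 31684\right)} = \sqrt{15 + 31765} = \sqrt{31780} = 2 \sqrt{7945}$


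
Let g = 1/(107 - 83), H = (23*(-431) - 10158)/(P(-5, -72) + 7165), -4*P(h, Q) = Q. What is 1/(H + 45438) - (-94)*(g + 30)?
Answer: 11059398105817/3916332996 ≈ 2823.9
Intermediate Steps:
P(h, Q) = -Q/4
H = -20071/7183 (H = (23*(-431) - 10158)/(-¼*(-72) + 7165) = (-9913 - 10158)/(18 + 7165) = -20071/7183 ≈ -2.7942)
g = 1/24 ≈ 0.041667
1/(H + 45438) - (-94)*(g + 30) = 1/(-20071/7183 + 45438) - (-94)*(1/24 + 30) = 1/(326361083/7183) - (-94)*721/24 = 7183/326361083 - 1*(-33887/12) = 7183/326361083 + 33887/12 = 11059398105817/3916332996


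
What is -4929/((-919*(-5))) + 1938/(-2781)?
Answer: -7537553/4259565 ≈ -1.7696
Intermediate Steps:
-4929/((-919*(-5))) + 1938/(-2781) = -4929/4595 + 1938*(-1/2781) = -4929*1/4595 - 646/927 = -4929/4595 - 646/927 = -7537553/4259565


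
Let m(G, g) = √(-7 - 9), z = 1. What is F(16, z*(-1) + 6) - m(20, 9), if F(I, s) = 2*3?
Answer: 6 - 4*I ≈ 6.0 - 4.0*I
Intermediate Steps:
F(I, s) = 6
m(G, g) = 4*I (m(G, g) = √(-16) = 4*I)
F(16, z*(-1) + 6) - m(20, 9) = 6 - 4*I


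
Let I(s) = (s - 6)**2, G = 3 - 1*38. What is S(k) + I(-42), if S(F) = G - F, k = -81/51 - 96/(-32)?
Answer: 38549/17 ≈ 2267.6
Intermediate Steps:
G = -35 (G = 3 - 38 = -35)
k = 24/17 (k = -81*1/51 - 96*(-1/32) = -27/17 + 3 = 24/17 ≈ 1.4118)
I(s) = (-6 + s)**2
S(F) = -35 - F
S(k) + I(-42) = (-35 - 1*24/17) + (-6 - 42)**2 = (-35 - 24/17) + (-48)**2 = -619/17 + 2304 = 38549/17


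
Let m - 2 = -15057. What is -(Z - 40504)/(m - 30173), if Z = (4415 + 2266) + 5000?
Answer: -28823/45228 ≈ -0.63728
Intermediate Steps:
m = -15055 (m = 2 - 15057 = -15055)
Z = 11681 (Z = 6681 + 5000 = 11681)
-(Z - 40504)/(m - 30173) = -(11681 - 40504)/(-15055 - 30173) = -(-28823)/(-45228) = -(-28823)*(-1)/45228 = -1*28823/45228 = -28823/45228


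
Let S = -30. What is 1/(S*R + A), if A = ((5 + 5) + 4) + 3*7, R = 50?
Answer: -1/1465 ≈ -0.00068259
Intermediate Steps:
A = 35 (A = (10 + 4) + 21 = 14 + 21 = 35)
1/(S*R + A) = 1/(-30*50 + 35) = 1/(-1500 + 35) = 1/(-1465) = -1/1465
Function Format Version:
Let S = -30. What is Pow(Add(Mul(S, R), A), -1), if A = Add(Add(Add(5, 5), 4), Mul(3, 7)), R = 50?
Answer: Rational(-1, 1465) ≈ -0.00068259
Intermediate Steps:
A = 35 (A = Add(Add(10, 4), 21) = Add(14, 21) = 35)
Pow(Add(Mul(S, R), A), -1) = Pow(Add(Mul(-30, 50), 35), -1) = Pow(Add(-1500, 35), -1) = Pow(-1465, -1) = Rational(-1, 1465)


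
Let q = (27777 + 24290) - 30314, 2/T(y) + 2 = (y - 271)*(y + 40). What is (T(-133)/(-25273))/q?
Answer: -1/10327308643665 ≈ -9.6831e-14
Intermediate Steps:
T(y) = 2/(-2 + (-271 + y)*(40 + y)) (T(y) = 2/(-2 + (y - 271)*(y + 40)) = 2/(-2 + (-271 + y)*(40 + y)))
q = 21753 (q = 52067 - 30314 = 21753)
(T(-133)/(-25273))/q = ((2/(-10842 + (-133)**2 - 231*(-133)))/(-25273))/21753 = ((2/(-10842 + 17689 + 30723))*(-1/25273))*(1/21753) = ((2/37570)*(-1/25273))*(1/21753) = ((2*(1/37570))*(-1/25273))*(1/21753) = ((1/18785)*(-1/25273))*(1/21753) = -1/474753305*1/21753 = -1/10327308643665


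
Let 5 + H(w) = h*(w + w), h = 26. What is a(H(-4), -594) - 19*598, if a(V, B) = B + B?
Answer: -12550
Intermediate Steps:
H(w) = -5 + 52*w (H(w) = -5 + 26*(w + w) = -5 + 26*(2*w) = -5 + 52*w)
a(V, B) = 2*B
a(H(-4), -594) - 19*598 = 2*(-594) - 19*598 = -1188 - 11362 = -12550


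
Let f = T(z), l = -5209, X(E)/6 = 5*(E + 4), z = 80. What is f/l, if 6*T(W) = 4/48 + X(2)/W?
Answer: -7/93762 ≈ -7.4657e-5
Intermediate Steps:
X(E) = 120 + 30*E (X(E) = 6*(5*(E + 4)) = 6*(5*(4 + E)) = 6*(20 + 5*E) = 120 + 30*E)
T(W) = 1/72 + 30/W (T(W) = (4/48 + (120 + 30*2)/W)/6 = (4*(1/48) + (120 + 60)/W)/6 = (1/12 + 180/W)/6 = 1/72 + 30/W)
f = 7/18 (f = (1/72)*(2160 + 80)/80 = (1/72)*(1/80)*2240 = 7/18 ≈ 0.38889)
f/l = (7/18)/(-5209) = (7/18)*(-1/5209) = -7/93762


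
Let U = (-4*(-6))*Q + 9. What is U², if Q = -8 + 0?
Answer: 33489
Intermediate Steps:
Q = -8
U = -183 (U = -4*(-6)*(-8) + 9 = 24*(-8) + 9 = -192 + 9 = -183)
U² = (-183)² = 33489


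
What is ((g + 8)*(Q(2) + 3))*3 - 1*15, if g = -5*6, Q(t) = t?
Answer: -345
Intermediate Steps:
g = -30
((g + 8)*(Q(2) + 3))*3 - 1*15 = ((-30 + 8)*(2 + 3))*3 - 1*15 = -22*5*3 - 15 = -110*3 - 15 = -330 - 15 = -345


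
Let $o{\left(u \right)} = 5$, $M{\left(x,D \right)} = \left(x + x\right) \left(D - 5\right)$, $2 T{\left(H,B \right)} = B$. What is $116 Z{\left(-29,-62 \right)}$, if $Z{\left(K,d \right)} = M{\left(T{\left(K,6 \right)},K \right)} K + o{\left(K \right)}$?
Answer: $686836$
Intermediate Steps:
$T{\left(H,B \right)} = \frac{B}{2}$
$M{\left(x,D \right)} = 2 x \left(-5 + D\right)$
$Z{\left(K,d \right)} = 5 + K \left(-30 + 6 K\right)$ ($Z{\left(K,d \right)} = 2 \cdot \frac{1}{2} \cdot 6 \left(-5 + K\right) K + 5 = 2 \cdot 3 \left(-5 + K\right) K + 5 = \left(-30 + 6 K\right) K + 5 = K \left(-30 + 6 K\right) + 5 = 5 + K \left(-30 + 6 K\right)$)
$116 Z{\left(-29,-62 \right)} = 116 \left(5 + 6 \left(-29\right) \left(-5 - 29\right)\right) = 116 \left(5 + 6 \left(-29\right) \left(-34\right)\right) = 116 \left(5 + 5916\right) = 116 \cdot 5921 = 686836$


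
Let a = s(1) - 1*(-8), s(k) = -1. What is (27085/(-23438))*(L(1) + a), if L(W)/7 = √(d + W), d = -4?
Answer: -189595/23438 - 189595*I*√3/23438 ≈ -8.0892 - 14.011*I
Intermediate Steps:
a = 7 (a = -1 - 1*(-8) = -1 + 8 = 7)
L(W) = 7*√(-4 + W)
(27085/(-23438))*(L(1) + a) = (27085/(-23438))*(7*√(-4 + 1) + 7) = (27085*(-1/23438))*(7*√(-3) + 7) = -27085*(7*(I*√3) + 7)/23438 = -27085*(7*I*√3 + 7)/23438 = -27085*(7 + 7*I*√3)/23438 = -189595/23438 - 189595*I*√3/23438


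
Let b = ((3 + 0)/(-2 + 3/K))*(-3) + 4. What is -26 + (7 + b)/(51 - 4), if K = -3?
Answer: -1208/47 ≈ -25.702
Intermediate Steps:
b = 7 (b = ((3 + 0)/(-2 + 3/(-3)))*(-3) + 4 = (3/(-2 + 3*(-⅓)))*(-3) + 4 = (3/(-2 - 1))*(-3) + 4 = (3/(-3))*(-3) + 4 = (3*(-⅓))*(-3) + 4 = -1*(-3) + 4 = 3 + 4 = 7)
-26 + (7 + b)/(51 - 4) = -26 + (7 + 7)/(51 - 4) = -26 + 14/47 = -1208/47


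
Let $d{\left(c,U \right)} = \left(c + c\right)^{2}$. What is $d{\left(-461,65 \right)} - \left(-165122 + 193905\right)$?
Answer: $821301$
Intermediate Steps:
$d{\left(c,U \right)} = 4 c^{2}$ ($d{\left(c,U \right)} = \left(2 c\right)^{2} = 4 c^{2}$)
$d{\left(-461,65 \right)} - \left(-165122 + 193905\right) = 4 \left(-461\right)^{2} - \left(-165122 + 193905\right) = 4 \cdot 212521 - 28783 = 850084 - 28783 = 821301$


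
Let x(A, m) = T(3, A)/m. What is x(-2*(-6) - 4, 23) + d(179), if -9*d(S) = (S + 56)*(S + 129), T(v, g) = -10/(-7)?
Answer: -11653090/1449 ≈ -8042.2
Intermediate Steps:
T(v, g) = 10/7 (T(v, g) = -10*(-1/7) = 10/7)
d(S) = -(56 + S)*(129 + S)/9 (d(S) = -(S + 56)*(S + 129)/9 = -(56 + S)*(129 + S)/9)
x(A, m) = 10/(7*m)
x(-2*(-6) - 4, 23) + d(179) = (10/7)/23 + (-2408/3 - 185/9*179 - 1/9*179**2) = (10/7)*(1/23) + (-2408/3 - 33115/9 - 1/9*32041) = 10/161 + (-2408/3 - 33115/9 - 32041/9) = 10/161 - 72380/9 = -11653090/1449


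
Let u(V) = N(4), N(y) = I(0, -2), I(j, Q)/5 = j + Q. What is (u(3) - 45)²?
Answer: 3025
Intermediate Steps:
I(j, Q) = 5*Q + 5*j (I(j, Q) = 5*(j + Q) = 5*(Q + j) = 5*Q + 5*j)
N(y) = -10 (N(y) = 5*(-2) + 5*0 = -10 + 0 = -10)
u(V) = -10
(u(3) - 45)² = (-10 - 45)² = (-55)² = 3025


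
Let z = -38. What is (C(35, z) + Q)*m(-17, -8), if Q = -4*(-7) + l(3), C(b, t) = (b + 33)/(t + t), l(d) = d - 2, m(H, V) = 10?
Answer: 5340/19 ≈ 281.05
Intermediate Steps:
l(d) = -2 + d
C(b, t) = (33 + b)/(2*t) (C(b, t) = (33 + b)/((2*t)) = (33 + b)*(1/(2*t)) = (33 + b)/(2*t))
Q = 29 (Q = -4*(-7) + (-2 + 3) = 28 + 1 = 29)
(C(35, z) + Q)*m(-17, -8) = ((½)*(33 + 35)/(-38) + 29)*10 = ((½)*(-1/38)*68 + 29)*10 = (-17/19 + 29)*10 = (534/19)*10 = 5340/19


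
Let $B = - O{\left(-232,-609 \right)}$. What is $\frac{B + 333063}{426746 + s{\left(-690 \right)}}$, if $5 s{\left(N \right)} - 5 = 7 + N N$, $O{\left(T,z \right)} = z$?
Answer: $\frac{834180}{1304921} \approx 0.63926$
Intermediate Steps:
$s{\left(N \right)} = \frac{12}{5} + \frac{N^{2}}{5}$ ($s{\left(N \right)} = 1 + \frac{7 + N N}{5} = 1 + \frac{7 + N^{2}}{5} = 1 + \left(\frac{7}{5} + \frac{N^{2}}{5}\right) = \frac{12}{5} + \frac{N^{2}}{5}$)
$B = 609$ ($B = \left(-1\right) \left(-609\right) = 609$)
$\frac{B + 333063}{426746 + s{\left(-690 \right)}} = \frac{609 + 333063}{426746 + \left(\frac{12}{5} + \frac{\left(-690\right)^{2}}{5}\right)} = \frac{333672}{426746 + \left(\frac{12}{5} + \frac{1}{5} \cdot 476100\right)} = \frac{333672}{426746 + \left(\frac{12}{5} + 95220\right)} = \frac{333672}{426746 + \frac{476112}{5}} = \frac{333672}{\frac{2609842}{5}} = 333672 \cdot \frac{5}{2609842} = \frac{834180}{1304921}$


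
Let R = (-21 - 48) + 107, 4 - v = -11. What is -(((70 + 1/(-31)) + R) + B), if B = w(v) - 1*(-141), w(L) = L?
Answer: -8183/31 ≈ -263.97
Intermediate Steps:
v = 15 (v = 4 - 1*(-11) = 4 + 11 = 15)
B = 156 (B = 15 - 1*(-141) = 15 + 141 = 156)
R = 38 (R = -69 + 107 = 38)
-(((70 + 1/(-31)) + R) + B) = -(((70 + 1/(-31)) + 38) + 156) = -(((70 - 1/31) + 38) + 156) = -((2169/31 + 38) + 156) = -(3347/31 + 156) = -1*8183/31 = -8183/31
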